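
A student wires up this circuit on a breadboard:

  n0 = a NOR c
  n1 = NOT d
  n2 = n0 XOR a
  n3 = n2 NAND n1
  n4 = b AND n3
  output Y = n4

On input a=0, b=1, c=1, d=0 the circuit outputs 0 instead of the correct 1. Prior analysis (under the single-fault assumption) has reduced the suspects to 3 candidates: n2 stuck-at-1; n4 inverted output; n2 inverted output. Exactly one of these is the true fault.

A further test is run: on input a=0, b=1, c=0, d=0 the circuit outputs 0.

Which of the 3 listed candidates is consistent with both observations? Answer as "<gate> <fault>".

n2 stuck-at-1

Evaluate each candidate on input a=0, b=1, c=0, d=0:
  n2 stuck-at-1: n0=1, n1=1, n2=1 [stuck-at-1], n3=0, n4=0 → 0 — matches
  n4 inverted output: n0=1, n1=1, n2=1, n3=0, n4=1 [inverted output] → 1 — eliminated
  n2 inverted output: n0=1, n1=1, n2=0 [inverted output], n3=1, n4=1 → 1 — eliminated
Only n2 stuck-at-1 reproduces the observed 0.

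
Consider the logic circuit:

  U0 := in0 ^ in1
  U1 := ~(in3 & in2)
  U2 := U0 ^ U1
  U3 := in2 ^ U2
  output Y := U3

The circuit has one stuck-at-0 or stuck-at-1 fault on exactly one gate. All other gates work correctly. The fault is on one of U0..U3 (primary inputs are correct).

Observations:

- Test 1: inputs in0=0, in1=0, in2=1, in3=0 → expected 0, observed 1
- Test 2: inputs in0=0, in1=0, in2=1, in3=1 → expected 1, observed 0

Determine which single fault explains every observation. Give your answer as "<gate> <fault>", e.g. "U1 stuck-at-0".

U0 stuck-at-1

Fault-free values for test 1 (in0=0, in1=0, in2=1, in3=0): U0=0, U1=1, U2=1, U3=0, giving Y=0. Observed 1.
Test 1: faults giving observed 1 are {U0 stuck-at-1, U1 stuck-at-0, U2 stuck-at-0, U3 stuck-at-1}.
Test 2 (in0=0, in1=0, in2=1, in3=1): fault-free U0=0, U1=0, U2=0, U3=1 → 1; observed 0. Eliminates U1 stuck-at-0, U2 stuck-at-0, U3 stuck-at-1.
Only U0 stuck-at-1 is consistent with every test.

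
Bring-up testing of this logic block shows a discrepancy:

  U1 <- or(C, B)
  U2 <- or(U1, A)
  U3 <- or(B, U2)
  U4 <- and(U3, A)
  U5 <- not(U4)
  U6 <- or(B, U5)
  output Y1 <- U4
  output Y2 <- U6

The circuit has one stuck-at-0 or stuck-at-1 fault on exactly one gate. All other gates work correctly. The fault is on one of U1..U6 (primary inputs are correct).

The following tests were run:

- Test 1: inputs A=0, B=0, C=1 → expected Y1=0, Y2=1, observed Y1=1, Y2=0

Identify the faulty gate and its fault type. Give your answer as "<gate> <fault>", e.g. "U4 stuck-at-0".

U4 stuck-at-1

Fault-free values for test 1 (A=0, B=0, C=1): U1=1, U2=1, U3=1, U4=0, U5=1, U6=1, giving Y1=0, Y2=1. Observed Y1=1, Y2=0.
Test 1: faults giving observed Y1=1, Y2=0 are {U4 stuck-at-1}.
Only U4 stuck-at-1 is consistent with every test.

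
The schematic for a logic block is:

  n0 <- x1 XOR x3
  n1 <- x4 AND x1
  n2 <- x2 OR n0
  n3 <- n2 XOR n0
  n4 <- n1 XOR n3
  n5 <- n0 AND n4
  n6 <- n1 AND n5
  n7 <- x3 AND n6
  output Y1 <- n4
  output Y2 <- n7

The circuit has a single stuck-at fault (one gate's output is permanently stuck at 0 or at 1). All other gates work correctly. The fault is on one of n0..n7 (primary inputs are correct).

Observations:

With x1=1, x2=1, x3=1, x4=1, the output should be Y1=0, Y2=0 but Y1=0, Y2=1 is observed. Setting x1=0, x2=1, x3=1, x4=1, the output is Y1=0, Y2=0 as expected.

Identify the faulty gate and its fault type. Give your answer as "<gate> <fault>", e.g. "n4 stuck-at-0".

n5 stuck-at-1

Fault-free values for test 1 (x1=1, x2=1, x3=1, x4=1): n0=0, n1=1, n2=1, n3=1, n4=0, n5=0, n6=0, n7=0, giving Y1=0, Y2=0. Observed Y1=0, Y2=1.
Test 1: faults giving observed Y1=0, Y2=1 are {n5 stuck-at-1, n6 stuck-at-1, n7 stuck-at-1}.
Test 2 (x1=0, x2=1, x3=1, x4=1): fault-free n0=1, n1=0, n2=1, n3=0, n4=0, n5=0, n6=0, n7=0 → Y1=0, Y2=0; observed Y1=0, Y2=0. Eliminates n6 stuck-at-1, n7 stuck-at-1.
Only n5 stuck-at-1 is consistent with every test.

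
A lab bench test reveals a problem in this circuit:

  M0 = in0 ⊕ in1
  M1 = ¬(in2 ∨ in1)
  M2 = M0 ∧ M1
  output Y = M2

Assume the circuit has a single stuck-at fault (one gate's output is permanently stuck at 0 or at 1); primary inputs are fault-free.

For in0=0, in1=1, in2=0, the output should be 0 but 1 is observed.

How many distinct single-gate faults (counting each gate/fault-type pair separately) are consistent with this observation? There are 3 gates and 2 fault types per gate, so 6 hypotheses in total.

Fault-free: M0=1, M1=0, M2=0 → 0. Observed 1.
  M0 stuck-at-0: output 0 ✗
  M0 stuck-at-1: output 0 ✗
  M1 stuck-at-0: output 0 ✗
  M1 stuck-at-1: output 1 ✓
  M2 stuck-at-0: output 0 ✗
  M2 stuck-at-1: output 1 ✓
Consistent faults: {M1 stuck-at-1, M2 stuck-at-1} — 2 in all.

2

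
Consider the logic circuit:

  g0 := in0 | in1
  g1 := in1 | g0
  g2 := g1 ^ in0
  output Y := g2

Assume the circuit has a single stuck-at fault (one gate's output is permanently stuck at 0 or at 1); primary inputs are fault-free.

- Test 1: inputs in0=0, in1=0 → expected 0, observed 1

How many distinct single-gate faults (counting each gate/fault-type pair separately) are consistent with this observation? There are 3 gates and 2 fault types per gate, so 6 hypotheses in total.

Fault-free: g0=0, g1=0, g2=0 → 0. Observed 1.
  g0 stuck-at-0: output 0 ✗
  g0 stuck-at-1: output 1 ✓
  g1 stuck-at-0: output 0 ✗
  g1 stuck-at-1: output 1 ✓
  g2 stuck-at-0: output 0 ✗
  g2 stuck-at-1: output 1 ✓
Consistent faults: {g0 stuck-at-1, g1 stuck-at-1, g2 stuck-at-1} — 3 in all.

3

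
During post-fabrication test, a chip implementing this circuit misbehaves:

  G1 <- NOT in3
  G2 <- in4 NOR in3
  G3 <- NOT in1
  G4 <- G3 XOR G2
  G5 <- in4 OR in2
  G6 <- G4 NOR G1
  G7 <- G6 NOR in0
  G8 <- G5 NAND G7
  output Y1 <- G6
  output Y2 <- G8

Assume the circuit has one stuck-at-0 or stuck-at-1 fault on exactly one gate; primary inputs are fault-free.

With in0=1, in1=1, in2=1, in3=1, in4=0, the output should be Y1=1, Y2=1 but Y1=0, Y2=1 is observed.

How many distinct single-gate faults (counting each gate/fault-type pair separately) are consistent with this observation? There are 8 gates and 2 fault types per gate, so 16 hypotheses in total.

5

Fault-free: G1=0, G2=0, G3=0, G4=0, G5=1, G6=1, G7=0, G8=1 → Y1=1, Y2=1. Observed Y1=0, Y2=1.
  G1: stuck-at-1 ✓; others ✗
  G2: stuck-at-1 ✓; others ✗
  G3: stuck-at-1 ✓; others ✗
  G4: stuck-at-1 ✓; others ✗
  G5: none of the 2 fault types match ✗
  G6: stuck-at-0 ✓; others ✗
  G7: none of the 2 fault types match ✗
  G8: none of the 2 fault types match ✗
Consistent faults: {G1 stuck-at-1, G2 stuck-at-1, G3 stuck-at-1, G4 stuck-at-1, G6 stuck-at-0} — 5 in all.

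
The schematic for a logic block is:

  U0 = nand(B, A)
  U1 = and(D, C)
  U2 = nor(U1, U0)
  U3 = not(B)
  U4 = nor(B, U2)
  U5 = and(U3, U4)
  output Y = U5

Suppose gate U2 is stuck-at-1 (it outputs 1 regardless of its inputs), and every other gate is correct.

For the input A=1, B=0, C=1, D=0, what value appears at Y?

0

Propagate with U2 forced: U0=1, U1=0, U2=1 [stuck-at-1], U3=1, U4=0, U5=0.
So Y = 0. (Without the fault it would be 1.)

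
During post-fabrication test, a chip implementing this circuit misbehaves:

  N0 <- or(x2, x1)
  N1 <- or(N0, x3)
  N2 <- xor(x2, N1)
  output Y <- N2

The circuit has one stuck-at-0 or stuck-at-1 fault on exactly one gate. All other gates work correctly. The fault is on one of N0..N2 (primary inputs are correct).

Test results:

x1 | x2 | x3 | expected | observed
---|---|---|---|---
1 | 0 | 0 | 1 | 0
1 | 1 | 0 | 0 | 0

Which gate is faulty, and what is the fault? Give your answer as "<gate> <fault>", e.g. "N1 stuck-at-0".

Fault-free values for test 1 (x1=1, x2=0, x3=0): N0=1, N1=1, N2=1, giving Y=1. Observed 0.
Test 1: faults giving observed 0 are {N0 stuck-at-0, N1 stuck-at-0, N2 stuck-at-0}.
Test 2 (x1=1, x2=1, x3=0): fault-free N0=1, N1=1, N2=0 → 0; observed 0. Eliminates N0 stuck-at-0, N1 stuck-at-0.
Only N2 stuck-at-0 is consistent with every test.

N2 stuck-at-0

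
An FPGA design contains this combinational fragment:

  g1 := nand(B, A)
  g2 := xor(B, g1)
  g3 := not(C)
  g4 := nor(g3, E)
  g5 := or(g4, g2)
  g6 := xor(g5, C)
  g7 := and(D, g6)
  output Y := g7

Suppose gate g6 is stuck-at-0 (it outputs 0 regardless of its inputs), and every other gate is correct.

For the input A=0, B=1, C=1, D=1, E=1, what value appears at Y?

Propagate with g6 forced: g1=1, g2=0, g3=0, g4=0, g5=0, g6=0 [stuck-at-0], g7=0.
So Y = 0. (Without the fault it would be 1.)

0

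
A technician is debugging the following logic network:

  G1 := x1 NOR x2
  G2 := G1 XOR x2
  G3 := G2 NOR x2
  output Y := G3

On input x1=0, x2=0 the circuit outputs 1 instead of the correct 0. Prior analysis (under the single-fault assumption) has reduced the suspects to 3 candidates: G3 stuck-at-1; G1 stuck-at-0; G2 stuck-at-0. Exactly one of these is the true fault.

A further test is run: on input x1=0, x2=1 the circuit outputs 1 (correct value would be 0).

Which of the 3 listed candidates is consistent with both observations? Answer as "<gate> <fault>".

Evaluate each candidate on input x1=0, x2=1:
  G3 stuck-at-1: G1=0, G2=1, G3=1 [stuck-at-1] → 1 — matches
  G1 stuck-at-0: G1=0 [stuck-at-0], G2=1, G3=0 → 0 — eliminated
  G2 stuck-at-0: G1=0, G2=0 [stuck-at-0], G3=0 → 0 — eliminated
Only G3 stuck-at-1 reproduces the observed 1.

G3 stuck-at-1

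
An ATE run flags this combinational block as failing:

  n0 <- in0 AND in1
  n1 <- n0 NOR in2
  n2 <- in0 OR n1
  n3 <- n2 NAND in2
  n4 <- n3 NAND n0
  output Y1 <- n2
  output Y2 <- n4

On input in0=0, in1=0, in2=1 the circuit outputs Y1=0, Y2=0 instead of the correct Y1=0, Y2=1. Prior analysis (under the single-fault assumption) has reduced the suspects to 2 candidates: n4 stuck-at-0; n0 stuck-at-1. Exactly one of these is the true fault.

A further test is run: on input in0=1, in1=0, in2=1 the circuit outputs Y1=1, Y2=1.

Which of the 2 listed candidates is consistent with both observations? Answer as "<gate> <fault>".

n0 stuck-at-1

Evaluate each candidate on input in0=1, in1=0, in2=1:
  n4 stuck-at-0: n0=0, n1=0, n2=1, n3=0, n4=0 [stuck-at-0] → Y1=1, Y2=0 — eliminated
  n0 stuck-at-1: n0=1 [stuck-at-1], n1=0, n2=1, n3=0, n4=1 → Y1=1, Y2=1 — matches
Only n0 stuck-at-1 reproduces the observed Y1=1, Y2=1.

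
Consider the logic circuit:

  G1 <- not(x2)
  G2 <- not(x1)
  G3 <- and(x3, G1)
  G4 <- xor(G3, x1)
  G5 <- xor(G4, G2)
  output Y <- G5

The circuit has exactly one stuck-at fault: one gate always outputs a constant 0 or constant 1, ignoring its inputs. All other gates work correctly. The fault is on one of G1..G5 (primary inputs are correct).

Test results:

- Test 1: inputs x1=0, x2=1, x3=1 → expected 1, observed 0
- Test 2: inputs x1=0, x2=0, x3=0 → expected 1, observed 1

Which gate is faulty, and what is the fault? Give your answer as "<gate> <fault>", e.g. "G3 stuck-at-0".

Fault-free values for test 1 (x1=0, x2=1, x3=1): G1=0, G2=1, G3=0, G4=0, G5=1, giving Y=1. Observed 0.
Test 1: faults giving observed 0 are {G1 stuck-at-1, G2 stuck-at-0, G3 stuck-at-1, G4 stuck-at-1, G5 stuck-at-0}.
Test 2 (x1=0, x2=0, x3=0): fault-free G1=1, G2=1, G3=0, G4=0, G5=1 → 1; observed 1. Eliminates G2 stuck-at-0, G3 stuck-at-1, G4 stuck-at-1, G5 stuck-at-0.
Only G1 stuck-at-1 is consistent with every test.

G1 stuck-at-1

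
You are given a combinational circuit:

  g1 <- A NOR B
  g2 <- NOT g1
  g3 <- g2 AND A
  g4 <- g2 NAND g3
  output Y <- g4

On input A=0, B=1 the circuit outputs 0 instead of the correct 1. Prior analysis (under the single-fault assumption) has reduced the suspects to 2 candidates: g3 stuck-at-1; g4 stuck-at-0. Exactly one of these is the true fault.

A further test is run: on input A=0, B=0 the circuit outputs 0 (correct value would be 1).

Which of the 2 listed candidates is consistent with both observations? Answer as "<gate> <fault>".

Evaluate each candidate on input A=0, B=0:
  g3 stuck-at-1: g1=1, g2=0, g3=1 [stuck-at-1], g4=1 → 1 — eliminated
  g4 stuck-at-0: g1=1, g2=0, g3=0, g4=0 [stuck-at-0] → 0 — matches
Only g4 stuck-at-0 reproduces the observed 0.

g4 stuck-at-0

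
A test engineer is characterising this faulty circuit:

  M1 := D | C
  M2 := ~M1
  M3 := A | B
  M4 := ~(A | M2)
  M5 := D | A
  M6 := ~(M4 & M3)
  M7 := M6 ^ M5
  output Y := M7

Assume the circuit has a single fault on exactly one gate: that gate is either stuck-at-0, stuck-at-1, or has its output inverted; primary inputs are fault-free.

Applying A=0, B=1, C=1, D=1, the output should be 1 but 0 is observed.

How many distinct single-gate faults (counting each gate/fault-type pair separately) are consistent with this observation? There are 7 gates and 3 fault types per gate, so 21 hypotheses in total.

Fault-free: M1=1, M2=0, M3=1, M4=1, M5=1, M6=0, M7=1 → 1. Observed 0.
  M1: stuck-at-0, inverted output ✓; others ✗
  M2: stuck-at-1, inverted output ✓; others ✗
  M3: stuck-at-0, inverted output ✓; others ✗
  M4: stuck-at-0, inverted output ✓; others ✗
  M5: stuck-at-0, inverted output ✓; others ✗
  M6: stuck-at-1, inverted output ✓; others ✗
  M7: stuck-at-0, inverted output ✓; others ✗
Consistent faults: {M1 stuck-at-0, M1 inverted output, M2 stuck-at-1, M2 inverted output, M3 stuck-at-0, M3 inverted output, M4 stuck-at-0, M4 inverted output, M5 stuck-at-0, M5 inverted output, M6 stuck-at-1, M6 inverted output, M7 stuck-at-0, M7 inverted output} — 14 in all.

14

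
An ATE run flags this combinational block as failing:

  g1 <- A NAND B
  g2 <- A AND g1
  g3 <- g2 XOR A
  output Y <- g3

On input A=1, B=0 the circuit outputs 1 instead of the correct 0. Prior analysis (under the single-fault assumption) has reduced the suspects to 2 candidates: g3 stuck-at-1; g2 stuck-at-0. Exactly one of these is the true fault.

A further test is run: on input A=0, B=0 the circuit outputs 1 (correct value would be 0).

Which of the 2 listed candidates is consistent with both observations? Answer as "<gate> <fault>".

Evaluate each candidate on input A=0, B=0:
  g3 stuck-at-1: g1=1, g2=0, g3=1 [stuck-at-1] → 1 — matches
  g2 stuck-at-0: g1=1, g2=0 [stuck-at-0], g3=0 → 0 — eliminated
Only g3 stuck-at-1 reproduces the observed 1.

g3 stuck-at-1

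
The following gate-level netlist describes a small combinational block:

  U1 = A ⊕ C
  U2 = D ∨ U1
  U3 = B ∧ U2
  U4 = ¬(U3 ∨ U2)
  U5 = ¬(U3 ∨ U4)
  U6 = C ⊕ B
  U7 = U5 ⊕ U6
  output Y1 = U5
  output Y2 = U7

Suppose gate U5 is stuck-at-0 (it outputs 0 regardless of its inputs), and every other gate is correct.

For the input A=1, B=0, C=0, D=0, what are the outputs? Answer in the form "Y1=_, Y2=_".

Propagate with U5 forced: U1=1, U2=1, U3=0, U4=0, U5=0 [stuck-at-0], U6=0, U7=0.
So the outputs are Y1=0, Y2=0. (Without the fault they would be Y1=1, Y2=1.)

Y1=0, Y2=0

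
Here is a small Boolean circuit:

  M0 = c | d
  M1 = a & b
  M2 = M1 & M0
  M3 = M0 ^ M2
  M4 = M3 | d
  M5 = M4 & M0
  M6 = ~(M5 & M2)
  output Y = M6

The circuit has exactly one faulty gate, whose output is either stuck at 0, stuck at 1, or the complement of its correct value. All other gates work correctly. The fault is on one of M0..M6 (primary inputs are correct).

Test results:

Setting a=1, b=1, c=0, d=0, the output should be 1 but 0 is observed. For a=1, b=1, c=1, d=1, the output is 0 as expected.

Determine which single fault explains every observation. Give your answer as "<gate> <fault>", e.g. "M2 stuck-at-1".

Fault-free values for test 1 (a=1, b=1, c=0, d=0): M0=0, M1=1, M2=0, M3=0, M4=0, M5=0, M6=1, giving Y=1. Observed 0.
Test 1: faults giving observed 0 are {M6 stuck-at-0, M6 inverted output}.
Test 2 (a=1, b=1, c=1, d=1): fault-free M0=1, M1=1, M2=1, M3=0, M4=1, M5=1, M6=0 → 0; observed 0. Eliminates M6 inverted output.
Only M6 stuck-at-0 is consistent with every test.

M6 stuck-at-0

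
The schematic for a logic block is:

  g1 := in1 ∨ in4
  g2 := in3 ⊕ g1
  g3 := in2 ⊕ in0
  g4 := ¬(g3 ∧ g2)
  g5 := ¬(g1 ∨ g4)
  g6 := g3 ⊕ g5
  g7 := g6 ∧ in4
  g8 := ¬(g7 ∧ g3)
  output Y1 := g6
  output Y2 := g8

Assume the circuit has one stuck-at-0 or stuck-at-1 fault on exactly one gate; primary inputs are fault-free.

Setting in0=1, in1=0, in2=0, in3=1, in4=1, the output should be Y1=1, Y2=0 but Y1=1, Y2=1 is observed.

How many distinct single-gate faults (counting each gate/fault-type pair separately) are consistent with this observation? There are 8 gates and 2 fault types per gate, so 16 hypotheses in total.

2

Fault-free: g1=1, g2=0, g3=1, g4=1, g5=0, g6=1, g7=1, g8=0 → Y1=1, Y2=0. Observed Y1=1, Y2=1.
  g1: none of the 2 fault types match ✗
  g2: none of the 2 fault types match ✗
  g3: none of the 2 fault types match ✗
  g4: none of the 2 fault types match ✗
  g5: none of the 2 fault types match ✗
  g6: none of the 2 fault types match ✗
  g7: stuck-at-0 ✓; others ✗
  g8: stuck-at-1 ✓; others ✗
Consistent faults: {g7 stuck-at-0, g8 stuck-at-1} — 2 in all.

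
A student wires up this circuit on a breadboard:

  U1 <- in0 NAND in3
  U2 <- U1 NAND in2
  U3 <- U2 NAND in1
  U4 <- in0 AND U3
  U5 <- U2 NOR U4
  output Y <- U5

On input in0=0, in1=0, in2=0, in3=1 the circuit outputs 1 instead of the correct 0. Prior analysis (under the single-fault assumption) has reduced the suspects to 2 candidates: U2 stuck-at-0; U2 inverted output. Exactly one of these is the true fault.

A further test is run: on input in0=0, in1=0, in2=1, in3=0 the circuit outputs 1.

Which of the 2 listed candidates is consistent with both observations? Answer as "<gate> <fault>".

U2 stuck-at-0

Evaluate each candidate on input in0=0, in1=0, in2=1, in3=0:
  U2 stuck-at-0: U1=1, U2=0 [stuck-at-0], U3=1, U4=0, U5=1 → 1 — matches
  U2 inverted output: U1=1, U2=1 [inverted output], U3=1, U4=0, U5=0 → 0 — eliminated
Only U2 stuck-at-0 reproduces the observed 1.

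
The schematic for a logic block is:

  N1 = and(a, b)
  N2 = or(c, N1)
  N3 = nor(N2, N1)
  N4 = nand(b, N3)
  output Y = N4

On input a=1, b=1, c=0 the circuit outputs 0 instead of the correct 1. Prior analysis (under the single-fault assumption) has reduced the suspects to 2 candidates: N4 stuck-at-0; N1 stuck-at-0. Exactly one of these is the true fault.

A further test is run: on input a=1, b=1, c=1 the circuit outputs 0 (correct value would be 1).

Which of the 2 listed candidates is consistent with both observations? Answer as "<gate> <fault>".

N4 stuck-at-0

Evaluate each candidate on input a=1, b=1, c=1:
  N4 stuck-at-0: N1=1, N2=1, N3=0, N4=0 [stuck-at-0] → 0 — matches
  N1 stuck-at-0: N1=0 [stuck-at-0], N2=1, N3=0, N4=1 → 1 — eliminated
Only N4 stuck-at-0 reproduces the observed 0.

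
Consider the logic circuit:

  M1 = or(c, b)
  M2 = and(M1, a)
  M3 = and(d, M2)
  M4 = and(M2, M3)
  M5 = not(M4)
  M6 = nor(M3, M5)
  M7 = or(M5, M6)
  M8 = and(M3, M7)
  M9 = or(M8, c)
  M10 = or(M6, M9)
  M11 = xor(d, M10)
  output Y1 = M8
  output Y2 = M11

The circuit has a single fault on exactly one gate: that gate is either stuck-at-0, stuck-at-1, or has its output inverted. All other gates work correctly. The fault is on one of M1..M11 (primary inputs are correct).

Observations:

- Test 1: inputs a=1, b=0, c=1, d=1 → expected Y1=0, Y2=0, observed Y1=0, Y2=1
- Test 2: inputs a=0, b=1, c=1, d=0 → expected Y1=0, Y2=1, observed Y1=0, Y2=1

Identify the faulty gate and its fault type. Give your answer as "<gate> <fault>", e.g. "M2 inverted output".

Fault-free values for test 1 (a=1, b=0, c=1, d=1): M1=1, M2=1, M3=1, M4=1, M5=0, M6=0, M7=0, M8=0, M9=1, M10=1, M11=0, giving Y1=0, Y2=0. Observed Y1=0, Y2=1.
Test 1: faults giving observed Y1=0, Y2=1 are {M9 stuck-at-0, M9 inverted output, M10 stuck-at-0, M10 inverted output, M11 stuck-at-1, M11 inverted output}.
Test 2 (a=0, b=1, c=1, d=0): fault-free M1=1, M2=0, M3=0, M4=0, M5=1, M6=0, M7=1, M8=0, M9=1, M10=1, M11=1 → Y1=0, Y2=1; observed Y1=0, Y2=1. Eliminates M9 stuck-at-0, M9 inverted output, M10 stuck-at-0, M10 inverted output, M11 inverted output.
Only M11 stuck-at-1 is consistent with every test.

M11 stuck-at-1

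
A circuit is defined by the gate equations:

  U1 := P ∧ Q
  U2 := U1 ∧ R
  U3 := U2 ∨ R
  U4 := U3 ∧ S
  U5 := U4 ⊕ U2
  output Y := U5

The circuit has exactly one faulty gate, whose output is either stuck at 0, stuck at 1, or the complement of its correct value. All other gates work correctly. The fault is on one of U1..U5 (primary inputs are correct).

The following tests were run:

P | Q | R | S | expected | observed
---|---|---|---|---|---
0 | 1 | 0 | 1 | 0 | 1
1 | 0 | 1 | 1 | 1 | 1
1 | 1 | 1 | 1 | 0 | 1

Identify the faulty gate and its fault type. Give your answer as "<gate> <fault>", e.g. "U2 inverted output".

Fault-free values for test 1 (P=0, Q=1, R=0, S=1): U1=0, U2=0, U3=0, U4=0, U5=0, giving Y=0. Observed 1.
Test 1: faults giving observed 1 are {U3 stuck-at-1, U3 inverted output, U4 stuck-at-1, U4 inverted output, U5 stuck-at-1, U5 inverted output}.
Test 2 (P=1, Q=0, R=1, S=1): fault-free U1=0, U2=0, U3=1, U4=1, U5=1 → 1; observed 1. Eliminates U3 inverted output, U4 inverted output, U5 inverted output.
Test 3 (P=1, Q=1, R=1, S=1): fault-free U1=1, U2=1, U3=1, U4=1, U5=0 → 0; observed 1. Eliminates U3 stuck-at-1, U4 stuck-at-1.
Only U5 stuck-at-1 is consistent with every test.

U5 stuck-at-1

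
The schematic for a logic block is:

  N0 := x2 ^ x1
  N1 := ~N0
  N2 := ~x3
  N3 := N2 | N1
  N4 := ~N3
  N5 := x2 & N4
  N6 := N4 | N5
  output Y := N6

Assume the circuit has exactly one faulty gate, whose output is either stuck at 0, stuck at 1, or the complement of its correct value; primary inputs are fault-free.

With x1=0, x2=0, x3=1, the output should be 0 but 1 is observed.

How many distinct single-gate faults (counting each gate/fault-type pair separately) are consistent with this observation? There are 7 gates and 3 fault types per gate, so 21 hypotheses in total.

Fault-free: N0=0, N1=1, N2=0, N3=1, N4=0, N5=0, N6=0 → 0. Observed 1.
  N0: stuck-at-1, inverted output ✓; others ✗
  N1: stuck-at-0, inverted output ✓; others ✗
  N2: none of the 3 fault types match ✗
  N3: stuck-at-0, inverted output ✓; others ✗
  N4: stuck-at-1, inverted output ✓; others ✗
  N5: stuck-at-1, inverted output ✓; others ✗
  N6: stuck-at-1, inverted output ✓; others ✗
Consistent faults: {N0 stuck-at-1, N0 inverted output, N1 stuck-at-0, N1 inverted output, N3 stuck-at-0, N3 inverted output, N4 stuck-at-1, N4 inverted output, N5 stuck-at-1, N5 inverted output, N6 stuck-at-1, N6 inverted output} — 12 in all.

12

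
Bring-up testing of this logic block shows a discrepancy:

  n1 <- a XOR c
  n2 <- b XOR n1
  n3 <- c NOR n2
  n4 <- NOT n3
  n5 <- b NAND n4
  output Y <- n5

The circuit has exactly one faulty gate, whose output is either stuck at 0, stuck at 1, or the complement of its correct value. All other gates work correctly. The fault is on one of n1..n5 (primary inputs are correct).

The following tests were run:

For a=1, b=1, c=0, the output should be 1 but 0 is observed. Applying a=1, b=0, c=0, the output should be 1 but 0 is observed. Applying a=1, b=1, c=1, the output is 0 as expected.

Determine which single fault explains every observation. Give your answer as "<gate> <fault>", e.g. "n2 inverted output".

Fault-free values for test 1 (a=1, b=1, c=0): n1=1, n2=0, n3=1, n4=0, n5=1, giving Y=1. Observed 0.
Test 1: faults giving observed 0 are {n1 stuck-at-0, n1 inverted output, n2 stuck-at-1, n2 inverted output, n3 stuck-at-0, n3 inverted output, n4 stuck-at-1, n4 inverted output, n5 stuck-at-0, n5 inverted output}.
Test 2 (a=1, b=0, c=0): fault-free n1=1, n2=1, n3=0, n4=1, n5=1 → 1; observed 0. Eliminates n1 stuck-at-0, n1 inverted output, n2 stuck-at-1, n2 inverted output, n3 stuck-at-0, n3 inverted output, n4 stuck-at-1, n4 inverted output.
Test 3 (a=1, b=1, c=1): fault-free n1=0, n2=1, n3=0, n4=1, n5=0 → 0; observed 0. Eliminates n5 inverted output.
Only n5 stuck-at-0 is consistent with every test.

n5 stuck-at-0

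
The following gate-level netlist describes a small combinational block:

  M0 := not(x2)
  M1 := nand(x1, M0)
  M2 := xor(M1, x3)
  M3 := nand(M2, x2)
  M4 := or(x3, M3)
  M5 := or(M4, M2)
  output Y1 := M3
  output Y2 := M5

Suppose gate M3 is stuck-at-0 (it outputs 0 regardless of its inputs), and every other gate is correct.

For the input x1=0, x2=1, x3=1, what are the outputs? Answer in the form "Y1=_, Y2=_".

Propagate with M3 forced: M0=0, M1=1, M2=0, M3=0 [stuck-at-0], M4=1, M5=1.
So the outputs are Y1=0, Y2=1. (Without the fault they would be Y1=1, Y2=1.)

Y1=0, Y2=1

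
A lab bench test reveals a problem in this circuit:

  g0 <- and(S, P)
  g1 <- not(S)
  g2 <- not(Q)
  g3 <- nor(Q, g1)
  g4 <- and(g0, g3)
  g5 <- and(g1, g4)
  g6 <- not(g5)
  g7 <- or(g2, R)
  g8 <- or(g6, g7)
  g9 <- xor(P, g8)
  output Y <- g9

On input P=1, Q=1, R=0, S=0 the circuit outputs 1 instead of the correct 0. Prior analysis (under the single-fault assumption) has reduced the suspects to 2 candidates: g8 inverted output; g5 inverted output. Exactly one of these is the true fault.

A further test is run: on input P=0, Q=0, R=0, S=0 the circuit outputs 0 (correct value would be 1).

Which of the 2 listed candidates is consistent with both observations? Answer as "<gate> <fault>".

g8 inverted output

Evaluate each candidate on input P=0, Q=0, R=0, S=0:
  g8 inverted output: g0=0, g1=1, g2=1, g3=0, g4=0, g5=0, g6=1, g7=1, g8=0 [inverted output], g9=0 → 0 — matches
  g5 inverted output: g0=0, g1=1, g2=1, g3=0, g4=0, g5=1 [inverted output], g6=0, g7=1, g8=1, g9=1 → 1 — eliminated
Only g8 inverted output reproduces the observed 0.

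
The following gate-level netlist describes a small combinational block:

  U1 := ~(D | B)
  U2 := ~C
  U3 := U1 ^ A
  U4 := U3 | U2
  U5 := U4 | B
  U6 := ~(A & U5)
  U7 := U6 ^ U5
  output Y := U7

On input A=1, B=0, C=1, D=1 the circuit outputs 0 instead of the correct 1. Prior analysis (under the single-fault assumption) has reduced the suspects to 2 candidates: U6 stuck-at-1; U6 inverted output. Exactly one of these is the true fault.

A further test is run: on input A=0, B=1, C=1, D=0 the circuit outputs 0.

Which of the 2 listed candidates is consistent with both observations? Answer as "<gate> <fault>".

U6 stuck-at-1

Evaluate each candidate on input A=0, B=1, C=1, D=0:
  U6 stuck-at-1: U1=0, U2=0, U3=0, U4=0, U5=1, U6=1 [stuck-at-1], U7=0 → 0 — matches
  U6 inverted output: U1=0, U2=0, U3=0, U4=0, U5=1, U6=0 [inverted output], U7=1 → 1 — eliminated
Only U6 stuck-at-1 reproduces the observed 0.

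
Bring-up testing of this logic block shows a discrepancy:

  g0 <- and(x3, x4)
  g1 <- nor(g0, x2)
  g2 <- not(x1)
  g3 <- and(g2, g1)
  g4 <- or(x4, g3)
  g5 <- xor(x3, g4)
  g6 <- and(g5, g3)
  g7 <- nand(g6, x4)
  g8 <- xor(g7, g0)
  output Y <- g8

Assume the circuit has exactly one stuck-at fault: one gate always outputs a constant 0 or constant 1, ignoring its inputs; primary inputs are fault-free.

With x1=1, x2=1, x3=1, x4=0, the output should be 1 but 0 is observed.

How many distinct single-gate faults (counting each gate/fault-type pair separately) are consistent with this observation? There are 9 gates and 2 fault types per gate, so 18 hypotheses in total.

3

Fault-free: g0=0, g1=0, g2=0, g3=0, g4=0, g5=1, g6=0, g7=1, g8=1 → 1. Observed 0.
  g0: stuck-at-1 ✓; others ✗
  g1: none of the 2 fault types match ✗
  g2: none of the 2 fault types match ✗
  g3: none of the 2 fault types match ✗
  g4: none of the 2 fault types match ✗
  g5: none of the 2 fault types match ✗
  g6: none of the 2 fault types match ✗
  g7: stuck-at-0 ✓; others ✗
  g8: stuck-at-0 ✓; others ✗
Consistent faults: {g0 stuck-at-1, g7 stuck-at-0, g8 stuck-at-0} — 3 in all.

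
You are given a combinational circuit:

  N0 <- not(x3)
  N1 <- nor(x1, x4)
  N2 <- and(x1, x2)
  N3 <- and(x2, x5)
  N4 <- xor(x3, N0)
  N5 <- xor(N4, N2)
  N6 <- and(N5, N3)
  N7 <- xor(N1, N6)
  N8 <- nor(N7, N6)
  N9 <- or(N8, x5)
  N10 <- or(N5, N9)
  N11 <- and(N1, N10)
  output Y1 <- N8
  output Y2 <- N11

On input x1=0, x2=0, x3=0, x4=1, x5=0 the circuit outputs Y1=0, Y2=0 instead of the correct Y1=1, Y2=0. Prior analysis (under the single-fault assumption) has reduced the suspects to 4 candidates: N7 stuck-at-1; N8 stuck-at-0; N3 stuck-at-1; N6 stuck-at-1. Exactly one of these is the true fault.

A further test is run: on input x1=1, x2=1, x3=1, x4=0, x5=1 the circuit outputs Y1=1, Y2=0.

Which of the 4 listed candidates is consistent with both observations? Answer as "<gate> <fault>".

Evaluate each candidate on input x1=1, x2=1, x3=1, x4=0, x5=1:
  N7 stuck-at-1: N0=0, N1=0, N2=1, N3=1, N4=1, N5=0, N6=0, N7=1 [stuck-at-1], N8=0, N9=1, N10=1, N11=0 → Y1=0, Y2=0 — eliminated
  N8 stuck-at-0: N0=0, N1=0, N2=1, N3=1, N4=1, N5=0, N6=0, N7=0, N8=0 [stuck-at-0], N9=1, N10=1, N11=0 → Y1=0, Y2=0 — eliminated
  N3 stuck-at-1: N0=0, N1=0, N2=1, N3=1 [stuck-at-1], N4=1, N5=0, N6=0, N7=0, N8=1, N9=1, N10=1, N11=0 → Y1=1, Y2=0 — matches
  N6 stuck-at-1: N0=0, N1=0, N2=1, N3=1, N4=1, N5=0, N6=1 [stuck-at-1], N7=1, N8=0, N9=1, N10=1, N11=0 → Y1=0, Y2=0 — eliminated
Only N3 stuck-at-1 reproduces the observed Y1=1, Y2=0.

N3 stuck-at-1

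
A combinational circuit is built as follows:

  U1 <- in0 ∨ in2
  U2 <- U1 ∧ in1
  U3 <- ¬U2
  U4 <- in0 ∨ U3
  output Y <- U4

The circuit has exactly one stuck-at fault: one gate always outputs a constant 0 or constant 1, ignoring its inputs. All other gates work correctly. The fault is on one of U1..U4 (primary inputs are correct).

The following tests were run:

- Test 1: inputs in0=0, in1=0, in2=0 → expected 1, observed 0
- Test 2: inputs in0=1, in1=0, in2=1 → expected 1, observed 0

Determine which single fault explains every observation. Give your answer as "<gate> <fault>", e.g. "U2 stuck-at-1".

U4 stuck-at-0

Fault-free values for test 1 (in0=0, in1=0, in2=0): U1=0, U2=0, U3=1, U4=1, giving Y=1. Observed 0.
Test 1: faults giving observed 0 are {U2 stuck-at-1, U3 stuck-at-0, U4 stuck-at-0}.
Test 2 (in0=1, in1=0, in2=1): fault-free U1=1, U2=0, U3=1, U4=1 → 1; observed 0. Eliminates U2 stuck-at-1, U3 stuck-at-0.
Only U4 stuck-at-0 is consistent with every test.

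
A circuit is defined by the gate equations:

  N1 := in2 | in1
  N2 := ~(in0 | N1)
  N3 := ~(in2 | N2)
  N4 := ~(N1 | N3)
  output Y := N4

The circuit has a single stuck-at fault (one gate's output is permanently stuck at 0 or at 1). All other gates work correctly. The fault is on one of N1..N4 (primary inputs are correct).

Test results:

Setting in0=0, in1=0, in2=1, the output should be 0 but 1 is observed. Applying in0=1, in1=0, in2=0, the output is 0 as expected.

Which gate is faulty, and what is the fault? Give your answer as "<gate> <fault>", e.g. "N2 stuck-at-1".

N1 stuck-at-0

Fault-free values for test 1 (in0=0, in1=0, in2=1): N1=1, N2=0, N3=0, N4=0, giving Y=0. Observed 1.
Test 1: faults giving observed 1 are {N1 stuck-at-0, N4 stuck-at-1}.
Test 2 (in0=1, in1=0, in2=0): fault-free N1=0, N2=0, N3=1, N4=0 → 0; observed 0. Eliminates N4 stuck-at-1.
Only N1 stuck-at-0 is consistent with every test.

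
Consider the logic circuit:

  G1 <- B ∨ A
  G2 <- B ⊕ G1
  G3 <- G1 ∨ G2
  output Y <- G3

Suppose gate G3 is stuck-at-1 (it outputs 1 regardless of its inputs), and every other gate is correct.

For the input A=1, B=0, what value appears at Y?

1

Propagate with G3 forced: G1=1, G2=1, G3=1 [stuck-at-1].
So Y = 1. (Same as the fault-free value — the fault is masked on this input.)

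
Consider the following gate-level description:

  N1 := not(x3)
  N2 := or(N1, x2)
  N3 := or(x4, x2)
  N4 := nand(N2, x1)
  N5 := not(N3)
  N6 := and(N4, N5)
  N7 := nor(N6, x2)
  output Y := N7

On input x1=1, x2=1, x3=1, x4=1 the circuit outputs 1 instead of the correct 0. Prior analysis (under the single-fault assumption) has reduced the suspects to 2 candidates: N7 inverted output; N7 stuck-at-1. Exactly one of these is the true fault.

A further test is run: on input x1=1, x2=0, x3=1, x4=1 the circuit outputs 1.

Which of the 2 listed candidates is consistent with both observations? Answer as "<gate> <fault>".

Evaluate each candidate on input x1=1, x2=0, x3=1, x4=1:
  N7 inverted output: N1=0, N2=0, N3=1, N4=1, N5=0, N6=0, N7=0 [inverted output] → 0 — eliminated
  N7 stuck-at-1: N1=0, N2=0, N3=1, N4=1, N5=0, N6=0, N7=1 [stuck-at-1] → 1 — matches
Only N7 stuck-at-1 reproduces the observed 1.

N7 stuck-at-1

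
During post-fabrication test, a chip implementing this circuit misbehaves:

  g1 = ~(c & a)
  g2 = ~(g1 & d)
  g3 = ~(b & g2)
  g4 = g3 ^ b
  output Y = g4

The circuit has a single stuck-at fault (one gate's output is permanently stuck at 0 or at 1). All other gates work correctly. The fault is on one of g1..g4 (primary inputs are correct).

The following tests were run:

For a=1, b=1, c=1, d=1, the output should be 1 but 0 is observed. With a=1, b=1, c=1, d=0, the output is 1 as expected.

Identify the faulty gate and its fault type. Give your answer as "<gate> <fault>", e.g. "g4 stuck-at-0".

Fault-free values for test 1 (a=1, b=1, c=1, d=1): g1=0, g2=1, g3=0, g4=1, giving Y=1. Observed 0.
Test 1: faults giving observed 0 are {g1 stuck-at-1, g2 stuck-at-0, g3 stuck-at-1, g4 stuck-at-0}.
Test 2 (a=1, b=1, c=1, d=0): fault-free g1=0, g2=1, g3=0, g4=1 → 1; observed 1. Eliminates g2 stuck-at-0, g3 stuck-at-1, g4 stuck-at-0.
Only g1 stuck-at-1 is consistent with every test.

g1 stuck-at-1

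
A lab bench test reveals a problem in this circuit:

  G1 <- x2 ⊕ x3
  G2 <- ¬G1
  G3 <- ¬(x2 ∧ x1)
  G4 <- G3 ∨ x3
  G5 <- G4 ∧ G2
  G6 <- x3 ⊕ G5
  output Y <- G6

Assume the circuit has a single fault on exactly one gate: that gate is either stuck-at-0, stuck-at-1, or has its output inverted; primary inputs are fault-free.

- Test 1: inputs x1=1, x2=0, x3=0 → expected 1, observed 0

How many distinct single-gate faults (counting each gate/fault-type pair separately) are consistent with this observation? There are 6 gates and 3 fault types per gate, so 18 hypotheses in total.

12

Fault-free: G1=0, G2=1, G3=1, G4=1, G5=1, G6=1 → 1. Observed 0.
  G1: stuck-at-1, inverted output ✓; others ✗
  G2: stuck-at-0, inverted output ✓; others ✗
  G3: stuck-at-0, inverted output ✓; others ✗
  G4: stuck-at-0, inverted output ✓; others ✗
  G5: stuck-at-0, inverted output ✓; others ✗
  G6: stuck-at-0, inverted output ✓; others ✗
Consistent faults: {G1 stuck-at-1, G1 inverted output, G2 stuck-at-0, G2 inverted output, G3 stuck-at-0, G3 inverted output, G4 stuck-at-0, G4 inverted output, G5 stuck-at-0, G5 inverted output, G6 stuck-at-0, G6 inverted output} — 12 in all.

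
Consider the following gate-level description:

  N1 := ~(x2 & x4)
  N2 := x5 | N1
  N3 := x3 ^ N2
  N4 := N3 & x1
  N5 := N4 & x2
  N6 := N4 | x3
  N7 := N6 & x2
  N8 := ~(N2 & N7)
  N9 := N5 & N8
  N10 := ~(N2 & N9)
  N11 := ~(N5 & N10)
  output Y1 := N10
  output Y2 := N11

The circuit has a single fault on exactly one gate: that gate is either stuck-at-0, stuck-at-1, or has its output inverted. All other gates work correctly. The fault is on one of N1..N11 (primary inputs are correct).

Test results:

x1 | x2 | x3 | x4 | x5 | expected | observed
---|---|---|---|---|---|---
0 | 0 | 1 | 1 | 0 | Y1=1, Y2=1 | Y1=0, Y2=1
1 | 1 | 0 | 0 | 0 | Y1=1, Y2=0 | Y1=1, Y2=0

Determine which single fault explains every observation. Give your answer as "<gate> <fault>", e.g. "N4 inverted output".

N5 stuck-at-1

Fault-free values for test 1 (x1=0, x2=0, x3=1, x4=1, x5=0): N1=1, N2=1, N3=0, N4=0, N5=0, N6=1, N7=0, N8=1, N9=0, N10=1, N11=1, giving Y1=1, Y2=1. Observed Y1=0, Y2=1.
Test 1: faults giving observed Y1=0, Y2=1 are {N5 stuck-at-1, N5 inverted output, N9 stuck-at-1, N9 inverted output, N10 stuck-at-0, N10 inverted output}.
Test 2 (x1=1, x2=1, x3=0, x4=0, x5=0): fault-free N1=1, N2=1, N3=1, N4=1, N5=1, N6=1, N7=1, N8=0, N9=0, N10=1, N11=0 → Y1=1, Y2=0; observed Y1=1, Y2=0. Eliminates N5 inverted output, N9 stuck-at-1, N9 inverted output, N10 stuck-at-0, N10 inverted output.
Only N5 stuck-at-1 is consistent with every test.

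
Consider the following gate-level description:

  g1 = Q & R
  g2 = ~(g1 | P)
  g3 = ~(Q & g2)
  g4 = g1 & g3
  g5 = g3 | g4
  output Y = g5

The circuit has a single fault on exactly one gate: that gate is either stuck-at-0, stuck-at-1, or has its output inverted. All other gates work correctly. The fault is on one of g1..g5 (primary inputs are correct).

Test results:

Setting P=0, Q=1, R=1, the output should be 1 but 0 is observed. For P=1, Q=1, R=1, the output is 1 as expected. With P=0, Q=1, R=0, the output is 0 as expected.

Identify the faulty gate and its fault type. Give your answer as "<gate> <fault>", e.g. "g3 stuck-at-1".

g1 stuck-at-0

Fault-free values for test 1 (P=0, Q=1, R=1): g1=1, g2=0, g3=1, g4=1, g5=1, giving Y=1. Observed 0.
Test 1: faults giving observed 0 are {g1 stuck-at-0, g1 inverted output, g2 stuck-at-1, g2 inverted output, g3 stuck-at-0, g3 inverted output, g5 stuck-at-0, g5 inverted output}.
Test 2 (P=1, Q=1, R=1): fault-free g1=1, g2=0, g3=1, g4=1, g5=1 → 1; observed 1. Eliminates g2 stuck-at-1, g2 inverted output, g3 stuck-at-0, g3 inverted output, g5 stuck-at-0, g5 inverted output.
Test 3 (P=0, Q=1, R=0): fault-free g1=0, g2=1, g3=0, g4=0, g5=0 → 0; observed 0. Eliminates g1 inverted output.
Only g1 stuck-at-0 is consistent with every test.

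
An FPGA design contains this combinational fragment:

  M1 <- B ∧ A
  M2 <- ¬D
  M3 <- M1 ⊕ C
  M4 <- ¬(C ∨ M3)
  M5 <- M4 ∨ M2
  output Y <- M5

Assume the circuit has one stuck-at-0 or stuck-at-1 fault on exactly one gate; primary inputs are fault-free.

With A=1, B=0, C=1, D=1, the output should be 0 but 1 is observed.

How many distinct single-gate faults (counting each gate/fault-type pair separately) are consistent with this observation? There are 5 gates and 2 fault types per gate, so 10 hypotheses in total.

Fault-free: M1=0, M2=0, M3=1, M4=0, M5=0 → 0. Observed 1.
  M1 stuck-at-0: output 0 ✗
  M1 stuck-at-1: output 0 ✗
  M2 stuck-at-0: output 0 ✗
  M2 stuck-at-1: output 1 ✓
  M3 stuck-at-0: output 0 ✗
  M3 stuck-at-1: output 0 ✗
  M4 stuck-at-0: output 0 ✗
  M4 stuck-at-1: output 1 ✓
  M5 stuck-at-0: output 0 ✗
  M5 stuck-at-1: output 1 ✓
Consistent faults: {M2 stuck-at-1, M4 stuck-at-1, M5 stuck-at-1} — 3 in all.

3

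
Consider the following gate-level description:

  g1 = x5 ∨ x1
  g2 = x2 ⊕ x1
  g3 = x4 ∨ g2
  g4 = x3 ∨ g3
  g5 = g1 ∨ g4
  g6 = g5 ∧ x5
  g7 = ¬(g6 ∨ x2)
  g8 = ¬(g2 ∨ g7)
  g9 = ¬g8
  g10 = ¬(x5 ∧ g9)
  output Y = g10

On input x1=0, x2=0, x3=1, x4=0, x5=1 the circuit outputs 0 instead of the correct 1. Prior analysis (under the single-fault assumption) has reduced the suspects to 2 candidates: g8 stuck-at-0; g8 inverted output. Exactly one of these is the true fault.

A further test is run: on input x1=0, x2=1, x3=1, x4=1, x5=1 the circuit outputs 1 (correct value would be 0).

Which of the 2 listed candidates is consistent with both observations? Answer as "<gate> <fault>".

g8 inverted output

Evaluate each candidate on input x1=0, x2=1, x3=1, x4=1, x5=1:
  g8 stuck-at-0: g1=1, g2=1, g3=1, g4=1, g5=1, g6=1, g7=0, g8=0 [stuck-at-0], g9=1, g10=0 → 0 — eliminated
  g8 inverted output: g1=1, g2=1, g3=1, g4=1, g5=1, g6=1, g7=0, g8=1 [inverted output], g9=0, g10=1 → 1 — matches
Only g8 inverted output reproduces the observed 1.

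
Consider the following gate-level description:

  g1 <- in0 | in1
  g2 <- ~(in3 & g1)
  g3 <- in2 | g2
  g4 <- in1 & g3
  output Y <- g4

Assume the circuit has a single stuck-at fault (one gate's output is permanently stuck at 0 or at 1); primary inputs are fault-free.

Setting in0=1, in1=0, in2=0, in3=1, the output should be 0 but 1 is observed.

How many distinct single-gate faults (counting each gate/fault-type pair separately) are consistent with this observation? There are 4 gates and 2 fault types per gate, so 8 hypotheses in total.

1

Fault-free: g1=1, g2=0, g3=0, g4=0 → 0. Observed 1.
  g1 stuck-at-0: output 0 ✗
  g1 stuck-at-1: output 0 ✗
  g2 stuck-at-0: output 0 ✗
  g2 stuck-at-1: output 0 ✗
  g3 stuck-at-0: output 0 ✗
  g3 stuck-at-1: output 0 ✗
  g4 stuck-at-0: output 0 ✗
  g4 stuck-at-1: output 1 ✓
Consistent faults: {g4 stuck-at-1} — 1 in all.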